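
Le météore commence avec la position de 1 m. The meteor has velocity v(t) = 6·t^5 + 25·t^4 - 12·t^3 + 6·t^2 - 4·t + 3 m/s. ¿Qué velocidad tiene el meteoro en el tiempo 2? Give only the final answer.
v(2) = 515.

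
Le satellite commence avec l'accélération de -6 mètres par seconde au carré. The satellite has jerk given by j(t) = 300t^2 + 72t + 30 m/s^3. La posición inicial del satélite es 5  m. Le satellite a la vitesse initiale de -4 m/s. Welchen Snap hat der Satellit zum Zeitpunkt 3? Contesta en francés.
En partant du jerk j(t) = 300·t^2 + 72·t + 30, nous prenons 1 dérivée. La dérivée du jerk donne le snap: s(t) = 600·t + 72. Nous avons le snap s(t) = 600·t + 72. En substituant t = 3: s(3) = 1872.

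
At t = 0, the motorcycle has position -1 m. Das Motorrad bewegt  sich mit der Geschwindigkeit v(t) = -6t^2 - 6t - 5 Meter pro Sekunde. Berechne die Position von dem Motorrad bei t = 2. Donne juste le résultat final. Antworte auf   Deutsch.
x(2) = -39.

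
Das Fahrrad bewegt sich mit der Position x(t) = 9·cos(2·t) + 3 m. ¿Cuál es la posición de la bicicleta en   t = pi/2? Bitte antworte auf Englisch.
From the given position equation x(t) = 9·cos(2·t) + 3, we substitute t = pi/2 to get x = -6.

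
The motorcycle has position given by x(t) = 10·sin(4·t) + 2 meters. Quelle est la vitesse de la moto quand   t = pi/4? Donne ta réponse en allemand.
Um dies zu lösen, müssen wir 1 Ableitung unserer Gleichung für die Position x(t) = 10·sin(4·t) + 2 nehmen. Mit d/dt von x(t) finden wir v(t) = 40·cos(4·t). Mit v(t) = 40·cos(4·t) und Einsetzen von t = pi/4, finden wir v = -40.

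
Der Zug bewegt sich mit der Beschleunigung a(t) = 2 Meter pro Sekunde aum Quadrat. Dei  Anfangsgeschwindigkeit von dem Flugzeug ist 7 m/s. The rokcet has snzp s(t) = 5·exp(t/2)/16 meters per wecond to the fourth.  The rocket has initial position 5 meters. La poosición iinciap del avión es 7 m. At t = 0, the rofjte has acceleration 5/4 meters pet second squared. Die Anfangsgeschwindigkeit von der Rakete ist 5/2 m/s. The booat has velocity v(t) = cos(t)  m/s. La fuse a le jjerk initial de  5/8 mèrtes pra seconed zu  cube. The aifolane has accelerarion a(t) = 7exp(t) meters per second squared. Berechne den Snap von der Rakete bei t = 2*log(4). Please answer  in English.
We have snap s(t) = 5·exp(t/2)/16. Substituting t = 2*log(4): s(2*log(4)) = 5/4.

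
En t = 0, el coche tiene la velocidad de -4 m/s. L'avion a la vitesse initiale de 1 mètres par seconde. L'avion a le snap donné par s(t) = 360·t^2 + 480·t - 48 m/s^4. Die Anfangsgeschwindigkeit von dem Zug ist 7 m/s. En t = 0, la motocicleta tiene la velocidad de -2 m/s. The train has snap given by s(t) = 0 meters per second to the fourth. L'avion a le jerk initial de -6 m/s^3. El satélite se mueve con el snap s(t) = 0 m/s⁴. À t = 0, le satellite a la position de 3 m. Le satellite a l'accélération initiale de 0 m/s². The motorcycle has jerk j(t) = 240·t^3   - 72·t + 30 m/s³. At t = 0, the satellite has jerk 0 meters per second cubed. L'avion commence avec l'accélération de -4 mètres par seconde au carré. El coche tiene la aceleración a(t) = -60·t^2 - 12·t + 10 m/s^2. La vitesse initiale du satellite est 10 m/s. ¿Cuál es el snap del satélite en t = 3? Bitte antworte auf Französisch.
Nous avons le snap s(t) = 0. En substituant t = 3: s(3) = 0.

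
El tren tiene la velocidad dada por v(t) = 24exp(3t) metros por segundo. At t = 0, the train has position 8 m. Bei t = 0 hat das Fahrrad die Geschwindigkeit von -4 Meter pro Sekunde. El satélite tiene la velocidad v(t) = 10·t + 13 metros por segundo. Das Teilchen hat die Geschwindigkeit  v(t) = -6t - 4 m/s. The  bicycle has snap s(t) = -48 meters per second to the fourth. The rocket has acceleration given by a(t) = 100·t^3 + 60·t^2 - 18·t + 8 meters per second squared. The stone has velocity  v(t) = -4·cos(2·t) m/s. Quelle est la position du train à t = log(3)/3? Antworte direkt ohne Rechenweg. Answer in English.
At t = log(3)/3, x = 24.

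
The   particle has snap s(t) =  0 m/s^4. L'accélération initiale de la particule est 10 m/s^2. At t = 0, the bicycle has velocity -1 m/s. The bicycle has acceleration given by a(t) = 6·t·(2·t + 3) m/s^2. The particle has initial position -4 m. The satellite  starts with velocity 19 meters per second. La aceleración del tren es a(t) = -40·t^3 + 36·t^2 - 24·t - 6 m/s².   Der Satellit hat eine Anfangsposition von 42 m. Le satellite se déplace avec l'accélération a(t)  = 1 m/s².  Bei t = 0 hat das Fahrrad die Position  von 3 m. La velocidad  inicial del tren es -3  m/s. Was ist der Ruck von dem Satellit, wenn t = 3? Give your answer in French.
Nous devons dériver notre équation de l'accélération a(t) = 1 1 fois. En dérivant l'accélération, nous obtenons le jerk: j(t) = 0. De l'équation du jerk j(t) = 0, nous substituons t = 3 pour obtenir j = 0.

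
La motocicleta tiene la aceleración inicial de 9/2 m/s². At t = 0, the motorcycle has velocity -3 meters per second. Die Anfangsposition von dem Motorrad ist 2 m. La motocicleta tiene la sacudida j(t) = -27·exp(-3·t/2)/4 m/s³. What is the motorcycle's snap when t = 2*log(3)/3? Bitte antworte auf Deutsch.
Um dies zu lösen, müssen wir 1 Ableitung unserer Gleichung für den Ruck j(t) = -27·exp(-3·t/2)/4 nehmen. Mit d/dt von j(t) finden wir s(t) = 81·exp(-3·t/2)/8. Mit s(t) = 81·exp(-3·t/2)/8 und Einsetzen von t = 2*log(3)/3, finden wir s = 27/8.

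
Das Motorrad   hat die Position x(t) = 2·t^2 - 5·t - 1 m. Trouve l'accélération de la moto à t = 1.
Pour résoudre ceci, nous devons prendre 2 dérivées de notre équation de la position x(t) = 2·t^2 - 5·t - 1. En prenant d/dt de x(t), nous trouvons v(t) = 4·t - 5. La dérivée de la vitesse donne l'accélération: a(t) = 4. En utilisant a(t) = 4 et en substituant t = 1, nous trouvons a = 4.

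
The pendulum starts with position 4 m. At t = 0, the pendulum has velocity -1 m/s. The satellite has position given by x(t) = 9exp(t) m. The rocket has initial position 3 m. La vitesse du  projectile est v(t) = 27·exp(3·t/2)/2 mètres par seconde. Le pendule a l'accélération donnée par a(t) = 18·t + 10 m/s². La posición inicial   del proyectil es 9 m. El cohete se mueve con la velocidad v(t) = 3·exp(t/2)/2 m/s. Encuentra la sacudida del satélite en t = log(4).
Partiendo de la posición x(t) = 9·exp(t), tomamos 3 derivadas. La derivada de la posición da la velocidad: v(t) = 9·exp(t). Tomando d/dt de v(t), encontramos a(t) = 9·exp(t). La derivada de la aceleración da la sacudida: j(t) = 9·exp(t). Tenemos la sacudida j(t) = 9·exp(t). Sustituyendo t = log(4): j(log(4)) = 36.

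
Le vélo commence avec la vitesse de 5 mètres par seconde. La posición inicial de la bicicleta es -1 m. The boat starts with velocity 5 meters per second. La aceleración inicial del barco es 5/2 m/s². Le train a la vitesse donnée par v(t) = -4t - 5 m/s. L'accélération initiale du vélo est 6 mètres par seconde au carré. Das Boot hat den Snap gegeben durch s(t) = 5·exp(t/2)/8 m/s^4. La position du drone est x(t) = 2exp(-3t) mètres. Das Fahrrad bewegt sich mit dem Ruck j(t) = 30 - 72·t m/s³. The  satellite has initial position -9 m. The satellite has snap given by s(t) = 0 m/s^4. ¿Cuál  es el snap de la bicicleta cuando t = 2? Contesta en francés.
Nous devons dériver notre équation du jerk j(t) = 30 - 72·t 1 fois. La dérivée du jerk donne le snap: s(t) = -72. De l'équation du snap s(t) = -72, nous substituons t = 2 pour obtenir s = -72.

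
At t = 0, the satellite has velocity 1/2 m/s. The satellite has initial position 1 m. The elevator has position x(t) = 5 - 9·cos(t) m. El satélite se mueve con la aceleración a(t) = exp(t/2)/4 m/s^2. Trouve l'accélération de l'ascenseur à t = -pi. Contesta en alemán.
Ausgehend von der Position x(t) = 5 - 9·cos(t), nehmen wir 2 Ableitungen. Mit d/dt von x(t) finden wir v(t) = 9·sin(t). Mit d/dt von v(t) finden wir a(t) = 9·cos(t). Aus der Gleichung für die Beschleunigung a(t) = 9·cos(t), setzen wir t = -pi ein und erhalten a = -9.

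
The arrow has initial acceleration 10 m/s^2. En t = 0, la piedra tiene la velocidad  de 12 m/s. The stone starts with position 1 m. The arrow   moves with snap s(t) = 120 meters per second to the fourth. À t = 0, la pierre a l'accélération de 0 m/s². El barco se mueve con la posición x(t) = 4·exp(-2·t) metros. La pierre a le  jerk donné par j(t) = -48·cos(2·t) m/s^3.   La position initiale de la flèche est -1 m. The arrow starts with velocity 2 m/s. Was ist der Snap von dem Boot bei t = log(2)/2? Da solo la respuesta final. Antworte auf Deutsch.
Bei t = log(2)/2, s = 32.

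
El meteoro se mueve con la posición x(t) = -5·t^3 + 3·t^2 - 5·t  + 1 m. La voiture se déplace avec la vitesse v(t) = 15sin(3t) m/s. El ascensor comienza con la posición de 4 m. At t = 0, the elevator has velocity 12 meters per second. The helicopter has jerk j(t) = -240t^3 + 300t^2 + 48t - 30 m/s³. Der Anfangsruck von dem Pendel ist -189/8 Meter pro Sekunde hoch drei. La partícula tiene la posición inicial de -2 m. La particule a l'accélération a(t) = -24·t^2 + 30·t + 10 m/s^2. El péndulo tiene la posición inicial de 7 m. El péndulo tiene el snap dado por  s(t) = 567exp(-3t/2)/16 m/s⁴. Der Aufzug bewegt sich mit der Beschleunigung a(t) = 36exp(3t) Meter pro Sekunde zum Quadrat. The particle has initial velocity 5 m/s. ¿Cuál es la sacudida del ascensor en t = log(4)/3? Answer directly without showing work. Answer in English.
j(log(4)/3) = 432.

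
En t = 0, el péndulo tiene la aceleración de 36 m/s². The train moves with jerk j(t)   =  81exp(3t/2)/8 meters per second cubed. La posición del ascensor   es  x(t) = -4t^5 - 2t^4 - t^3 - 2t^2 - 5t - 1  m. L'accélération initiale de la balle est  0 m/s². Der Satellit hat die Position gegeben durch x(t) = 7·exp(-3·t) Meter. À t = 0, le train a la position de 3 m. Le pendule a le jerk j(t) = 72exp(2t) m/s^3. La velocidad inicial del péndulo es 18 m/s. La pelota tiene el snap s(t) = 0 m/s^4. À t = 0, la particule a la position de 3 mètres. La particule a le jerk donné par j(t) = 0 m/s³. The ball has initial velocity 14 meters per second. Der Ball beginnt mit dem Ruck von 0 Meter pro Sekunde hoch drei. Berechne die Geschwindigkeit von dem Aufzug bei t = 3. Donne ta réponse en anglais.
Starting from position x(t) = -4·t^5 - 2·t^4 - t^3 - 2·t^2 - 5·t - 1, we take 1 derivative. The derivative of position gives velocity: v(t) = -20·t^4 - 8·t^3 - 3·t^2 - 4·t - 5. Using v(t) = -20·t^4 - 8·t^3 - 3·t^2 - 4·t - 5 and substituting t = 3, we find v = -1880.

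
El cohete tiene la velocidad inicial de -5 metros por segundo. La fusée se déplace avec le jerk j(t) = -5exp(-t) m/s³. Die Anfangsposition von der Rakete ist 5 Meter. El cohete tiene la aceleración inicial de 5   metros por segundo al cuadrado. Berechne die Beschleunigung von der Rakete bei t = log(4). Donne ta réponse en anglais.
To solve this, we need to take 1 antiderivative of our jerk equation j(t) = -5·exp(-t). Finding the antiderivative of j(t) and using a(0) = 5: a(t) = 5·exp(-t). Using a(t) = 5·exp(-t) and substituting t = log(4), we find a = 5/4.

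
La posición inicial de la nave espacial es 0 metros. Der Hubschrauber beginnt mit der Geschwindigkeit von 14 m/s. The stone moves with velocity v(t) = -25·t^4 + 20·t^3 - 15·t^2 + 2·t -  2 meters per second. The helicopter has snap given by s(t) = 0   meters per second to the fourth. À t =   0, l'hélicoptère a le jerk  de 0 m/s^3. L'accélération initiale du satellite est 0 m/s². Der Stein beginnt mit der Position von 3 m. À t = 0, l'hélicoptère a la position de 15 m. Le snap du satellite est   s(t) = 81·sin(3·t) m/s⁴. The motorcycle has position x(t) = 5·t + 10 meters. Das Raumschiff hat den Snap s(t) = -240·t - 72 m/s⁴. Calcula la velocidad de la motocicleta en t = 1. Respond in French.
Nous devons dériver notre équation de la position x(t) = 5·t + 10 1 fois. En dérivant la position, nous obtenons la vitesse: v(t) = 5. De l'équation de la vitesse v(t) = 5, nous substituons t = 1 pour obtenir v = 5.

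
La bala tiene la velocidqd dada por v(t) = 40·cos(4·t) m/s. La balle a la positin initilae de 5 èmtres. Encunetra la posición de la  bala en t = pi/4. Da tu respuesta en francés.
En partant de la vitesse v(t) = 40·cos(4·t), nous prenons 1 intégrale. En intégrant la vitesse et en utilisant la condition initiale x(0) = 5, nous obtenons x(t) = 10·sin(4·t) + 5. Nous avons la position x(t) = 10·sin(4·t) + 5. En substituant t = pi/4: x(pi/4) = 5.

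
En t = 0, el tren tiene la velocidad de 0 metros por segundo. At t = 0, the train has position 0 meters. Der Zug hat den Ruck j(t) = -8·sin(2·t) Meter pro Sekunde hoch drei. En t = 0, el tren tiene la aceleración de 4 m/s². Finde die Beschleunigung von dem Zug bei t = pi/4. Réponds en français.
Nous devons intégrer notre équation du jerk j(t) = -8·sin(2·t) 1 fois. L'intégrale du jerk est l'accélération. En utilisant a(0) = 4, nous obtenons a(t) = 4·cos(2·t). En utilisant a(t) = 4·cos(2·t) et en substituant t = pi/4, nous trouvons a = 0.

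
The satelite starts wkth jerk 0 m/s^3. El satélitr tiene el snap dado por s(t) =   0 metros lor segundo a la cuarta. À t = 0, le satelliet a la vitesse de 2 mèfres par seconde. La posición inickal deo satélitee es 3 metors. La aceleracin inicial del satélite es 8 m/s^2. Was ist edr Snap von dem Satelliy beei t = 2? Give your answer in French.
En utilisant s(t) = 0 et en substituant t = 2, nous trouvons s = 0.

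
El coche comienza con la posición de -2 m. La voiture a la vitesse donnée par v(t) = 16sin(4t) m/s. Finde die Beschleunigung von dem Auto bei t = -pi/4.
Ausgehend von der Geschwindigkeit v(t) = 16·sin(4·t), nehmen wir 1 Ableitung. Die Ableitung von der Geschwindigkeit ergibt die Beschleunigung: a(t) = 64·cos(4·t). Aus der Gleichung für die Beschleunigung a(t) = 64·cos(4·t), setzen wir t = -pi/4 ein und erhalten a = -64.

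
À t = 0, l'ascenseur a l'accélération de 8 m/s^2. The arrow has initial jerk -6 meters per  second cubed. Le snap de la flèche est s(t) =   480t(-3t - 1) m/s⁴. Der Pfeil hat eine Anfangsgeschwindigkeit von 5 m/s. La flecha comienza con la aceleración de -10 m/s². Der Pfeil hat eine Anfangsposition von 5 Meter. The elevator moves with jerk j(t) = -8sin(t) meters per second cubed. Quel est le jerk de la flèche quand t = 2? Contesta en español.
Necesitamos integrar nuestra ecuación del snap s(t) = 480·t·(-3·t - 1) 1 vez. La integral del snap, con j(0) = -6, da la sacudida: j(t) = -480·t^3 - 240·t^2 - 6. De la ecuación de la sacudida j(t) = -480·t^3 - 240·t^2 - 6, sustituimos t = 2 para obtener j = -4806.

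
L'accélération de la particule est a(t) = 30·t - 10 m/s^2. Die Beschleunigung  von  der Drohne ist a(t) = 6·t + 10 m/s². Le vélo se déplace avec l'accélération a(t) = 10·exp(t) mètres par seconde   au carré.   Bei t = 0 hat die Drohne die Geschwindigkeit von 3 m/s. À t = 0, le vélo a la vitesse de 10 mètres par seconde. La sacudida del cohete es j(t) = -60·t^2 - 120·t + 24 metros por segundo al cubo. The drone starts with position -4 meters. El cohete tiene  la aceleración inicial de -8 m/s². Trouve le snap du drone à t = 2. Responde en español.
Debemos derivar nuestra ecuación de la aceleración a(t) = 6·t + 10 2 veces. La derivada de la aceleración da la sacudida: j(t) = 6. Derivando la sacudida, obtenemos el snap: s(t) = 0. Usando s(t) = 0 y sustituyendo t = 2, encontramos s = 0.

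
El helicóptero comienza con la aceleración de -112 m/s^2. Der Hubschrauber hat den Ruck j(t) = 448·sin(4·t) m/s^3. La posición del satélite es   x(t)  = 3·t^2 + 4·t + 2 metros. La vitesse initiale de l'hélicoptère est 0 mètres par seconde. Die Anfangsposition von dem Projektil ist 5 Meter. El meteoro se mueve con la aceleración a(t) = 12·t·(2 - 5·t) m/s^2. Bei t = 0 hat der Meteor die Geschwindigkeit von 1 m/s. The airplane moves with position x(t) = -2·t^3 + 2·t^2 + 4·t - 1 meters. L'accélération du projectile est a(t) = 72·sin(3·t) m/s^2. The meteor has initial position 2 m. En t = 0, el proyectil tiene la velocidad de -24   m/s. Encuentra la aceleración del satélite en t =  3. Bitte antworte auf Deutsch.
Um dies zu lösen, müssen wir 2 Ableitungen unserer Gleichung für die Position x(t) = 3·t^2 + 4·t + 2 nehmen. Mit d/dt von x(t) finden wir v(t) = 6·t + 4. Mit d/dt von v(t) finden wir a(t) = 6. Wir haben die Beschleunigung a(t) = 6. Durch Einsetzen von t = 3: a(3) = 6.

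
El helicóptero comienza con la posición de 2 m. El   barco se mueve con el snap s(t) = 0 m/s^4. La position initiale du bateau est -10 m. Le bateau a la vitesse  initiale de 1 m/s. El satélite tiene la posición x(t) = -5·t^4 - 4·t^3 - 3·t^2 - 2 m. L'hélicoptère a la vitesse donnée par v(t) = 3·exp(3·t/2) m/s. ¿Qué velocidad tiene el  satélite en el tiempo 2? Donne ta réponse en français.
Nous devons dériver notre équation de la position x(t) = -5·t^4 - 4·t^3 - 3·t^2 - 2 1 fois. En dérivant la position, nous obtenons la vitesse: v(t) = -20·t^3 - 12·t^2 - 6·t. En utilisant v(t) = -20·t^3 - 12·t^2 - 6·t et en substituant t = 2, nous trouvons v = -220.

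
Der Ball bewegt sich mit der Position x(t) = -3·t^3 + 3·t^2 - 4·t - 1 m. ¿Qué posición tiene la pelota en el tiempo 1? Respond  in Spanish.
Usando x(t) = -3·t^3 + 3·t^2 - 4·t - 1 y sustituyendo t = 1, encontramos x = -5.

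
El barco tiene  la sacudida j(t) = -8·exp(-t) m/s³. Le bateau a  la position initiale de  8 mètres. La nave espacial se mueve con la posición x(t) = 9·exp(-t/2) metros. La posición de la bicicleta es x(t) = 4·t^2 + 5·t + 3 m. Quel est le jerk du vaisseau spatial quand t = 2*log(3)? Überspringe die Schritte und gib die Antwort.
j(2*log(3)) = -3/8.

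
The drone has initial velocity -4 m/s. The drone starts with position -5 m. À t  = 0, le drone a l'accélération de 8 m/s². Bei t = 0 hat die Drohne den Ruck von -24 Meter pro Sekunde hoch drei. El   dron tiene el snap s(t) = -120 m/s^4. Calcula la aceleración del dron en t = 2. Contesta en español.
Debemos encontrar la antiderivada de nuestra ecuación del snap s(t) = -120 2 veces. Integrando el snap y usando la condición inicial j(0) = -24, obtenemos j(t) = -120·t - 24. Integrando la sacudida y usando la condición inicial a(0) = 8, obtenemos a(t) = -60·t^2 - 24·t + 8. Usando a(t) = -60·t^2 - 24·t + 8 y sustituyendo t = 2, encontramos a = -280.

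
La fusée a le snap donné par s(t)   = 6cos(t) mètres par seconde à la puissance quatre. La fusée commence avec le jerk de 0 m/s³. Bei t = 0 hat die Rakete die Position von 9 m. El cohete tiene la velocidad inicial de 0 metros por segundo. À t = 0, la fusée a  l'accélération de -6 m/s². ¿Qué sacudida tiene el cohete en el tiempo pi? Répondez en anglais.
To find the answer, we compute 1 integral of s(t) = 6·cos(t). Finding the antiderivative of s(t) and using j(0) = 0: j(t) = 6·sin(t). Using j(t) = 6·sin(t) and substituting t = pi, we find j = 0.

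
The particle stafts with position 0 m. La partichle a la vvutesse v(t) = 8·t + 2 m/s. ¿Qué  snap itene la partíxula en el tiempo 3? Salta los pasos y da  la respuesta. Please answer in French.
Le snap à t = 3 est s = 0.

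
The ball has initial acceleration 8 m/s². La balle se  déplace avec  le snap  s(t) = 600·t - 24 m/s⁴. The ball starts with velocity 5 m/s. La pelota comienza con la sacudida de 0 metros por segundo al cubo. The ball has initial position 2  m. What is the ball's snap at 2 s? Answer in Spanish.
Tenemos el snap s(t) = 600·t - 24. Sustituyendo t = 2: s(2) = 1176.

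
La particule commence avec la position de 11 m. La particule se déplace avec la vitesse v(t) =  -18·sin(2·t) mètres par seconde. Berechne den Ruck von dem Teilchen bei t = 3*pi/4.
Ausgehend von der Geschwindigkeit v(t) = -18·sin(2·t), nehmen wir 2 Ableitungen. Die Ableitung von der Geschwindigkeit ergibt die Beschleunigung: a(t) = -36·cos(2·t). Die Ableitung von der Beschleunigung ergibt den Ruck: j(t) = 72·sin(2·t). Mit j(t) = 72·sin(2·t) und Einsetzen von t = 3*pi/4, finden wir j = -72.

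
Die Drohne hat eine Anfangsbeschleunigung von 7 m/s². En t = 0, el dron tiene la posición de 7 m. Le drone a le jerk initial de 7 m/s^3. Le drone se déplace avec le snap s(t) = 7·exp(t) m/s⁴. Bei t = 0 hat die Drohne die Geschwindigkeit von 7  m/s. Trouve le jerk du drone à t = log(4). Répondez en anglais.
To solve this, we need to take 1 integral of our snap equation s(t) = 7·exp(t). Integrating snap and using the initial condition j(0) = 7, we get j(t) = 7·exp(t). From the given jerk equation j(t) = 7·exp(t), we substitute t = log(4) to get j = 28.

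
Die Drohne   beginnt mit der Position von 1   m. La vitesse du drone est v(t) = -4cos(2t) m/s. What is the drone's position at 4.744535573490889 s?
We need to integrate our velocity equation v(t) = -4·cos(2·t) 1 time. Integrating velocity and using the initial condition x(0) = 1, we get x(t) = 1 - 2·sin(2·t). Using x(t) = 1 - 2·sin(2·t) and substituting t = 4.744535573490889, we find x = 1.12849780299859.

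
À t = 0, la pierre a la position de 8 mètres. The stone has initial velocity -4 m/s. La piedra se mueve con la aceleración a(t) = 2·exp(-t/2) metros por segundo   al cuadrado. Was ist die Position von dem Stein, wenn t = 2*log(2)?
Wir müssen das Integral unserer Gleichung für die Beschleunigung a(t) = 2·exp(-t/2) 2-mal finden. Mit ∫a(t)dt und Anwendung von v(0) = -4, finden wir v(t) = -4·exp(-t/2). Die Stammfunktion von der Geschwindigkeit, mit x(0) = 8, ergibt die Position: x(t) = 8·exp(-t/2). Wir haben die Position x(t) = 8·exp(-t/2). Durch Einsetzen von t = 2*log(2): x(2*log(2)) = 4.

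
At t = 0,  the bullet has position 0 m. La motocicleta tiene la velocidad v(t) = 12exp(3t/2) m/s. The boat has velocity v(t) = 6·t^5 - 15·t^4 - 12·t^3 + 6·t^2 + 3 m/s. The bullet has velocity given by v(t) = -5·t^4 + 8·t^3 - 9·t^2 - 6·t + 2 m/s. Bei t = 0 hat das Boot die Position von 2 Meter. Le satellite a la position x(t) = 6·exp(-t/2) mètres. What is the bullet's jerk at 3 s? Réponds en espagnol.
Debemos derivar nuestra ecuación de la velocidad v(t) = -5·t^4 + 8·t^3 - 9·t^2 - 6·t + 2 2 veces. Tomando d/dt de v(t), encontramos a(t) = -20·t^3 + 24·t^2 - 18·t - 6. Derivando la aceleración, obtenemos la sacudida: j(t) = -60·t^2 + 48·t - 18. Usando j(t) = -60·t^2 + 48·t - 18 y sustituyendo t = 3, encontramos j = -414.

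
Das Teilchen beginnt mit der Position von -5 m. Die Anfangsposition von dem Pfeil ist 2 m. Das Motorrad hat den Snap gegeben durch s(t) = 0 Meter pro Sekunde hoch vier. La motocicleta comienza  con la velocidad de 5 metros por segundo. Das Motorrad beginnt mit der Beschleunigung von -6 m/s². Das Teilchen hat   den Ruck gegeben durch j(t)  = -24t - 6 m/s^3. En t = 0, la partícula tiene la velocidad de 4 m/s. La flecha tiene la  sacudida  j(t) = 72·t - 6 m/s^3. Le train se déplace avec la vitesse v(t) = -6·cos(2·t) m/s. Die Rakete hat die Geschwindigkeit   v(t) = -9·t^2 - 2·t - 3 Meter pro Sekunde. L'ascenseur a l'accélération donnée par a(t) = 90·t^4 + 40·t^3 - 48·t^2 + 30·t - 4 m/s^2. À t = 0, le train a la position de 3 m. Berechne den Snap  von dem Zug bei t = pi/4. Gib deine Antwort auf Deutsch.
Wir müssen unsere Gleichung für die Geschwindigkeit v(t) = -6·cos(2·t) 3-mal ableiten. Die Ableitung von der Geschwindigkeit ergibt die Beschleunigung: a(t) = 12·sin(2·t). Die Ableitung von der Beschleunigung ergibt den Ruck: j(t) = 24·cos(2·t). Die Ableitung von dem Ruck ergibt den Snap: s(t) = -48·sin(2·t). Mit s(t) = -48·sin(2·t) und Einsetzen von t = pi/4, finden wir s = -48.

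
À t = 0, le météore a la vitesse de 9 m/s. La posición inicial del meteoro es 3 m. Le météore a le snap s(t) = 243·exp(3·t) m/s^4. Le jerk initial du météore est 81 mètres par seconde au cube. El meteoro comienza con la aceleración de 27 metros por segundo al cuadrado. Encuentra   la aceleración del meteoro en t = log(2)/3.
Necesitamos integrar nuestra ecuación del snap s(t) = 243·exp(3·t) 2 veces. Tomando ∫s(t)dt y aplicando j(0) = 81, encontramos j(t) = 81·exp(3·t). Integrando la sacudida y usando la condición inicial a(0) = 27, obtenemos a(t) = 27·exp(3·t). Tenemos la aceleración a(t) = 27·exp(3·t). Sustituyendo t = log(2)/3: a(log(2)/3) = 54.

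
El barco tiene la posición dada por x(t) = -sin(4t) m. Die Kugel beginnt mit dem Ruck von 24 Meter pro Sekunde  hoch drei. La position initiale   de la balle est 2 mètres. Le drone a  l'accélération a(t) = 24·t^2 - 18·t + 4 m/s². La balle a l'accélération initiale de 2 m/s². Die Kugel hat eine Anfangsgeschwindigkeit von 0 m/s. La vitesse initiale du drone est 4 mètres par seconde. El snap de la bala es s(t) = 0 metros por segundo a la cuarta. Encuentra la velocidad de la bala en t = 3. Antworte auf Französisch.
Pour résoudre ceci, nous devons prendre 3 intégrales de notre équation du snap s(t) = 0. La primitive du snap, avec j(0) = 24, donne le jerk: j(t) = 24. La primitive du jerk, avec a(0) = 2, donne l'accélération: a(t) = 24·t + 2. L'intégrale de l'accélération, avec v(0) = 0, donne la vitesse: v(t) = 2·t·(6·t + 1). En utilisant v(t) = 2·t·(6·t + 1) et en substituant t = 3, nous trouvons v = 114.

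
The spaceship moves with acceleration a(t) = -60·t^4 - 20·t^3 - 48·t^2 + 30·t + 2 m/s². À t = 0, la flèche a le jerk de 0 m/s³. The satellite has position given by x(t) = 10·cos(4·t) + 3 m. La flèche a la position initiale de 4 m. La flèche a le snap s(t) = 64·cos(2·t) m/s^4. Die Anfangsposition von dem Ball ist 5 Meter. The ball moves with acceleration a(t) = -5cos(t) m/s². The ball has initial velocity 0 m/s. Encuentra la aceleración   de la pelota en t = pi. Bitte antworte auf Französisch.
De l'équation de l'accélération a(t) = -5·cos(t), nous substituons t = pi pour obtenir a = 5.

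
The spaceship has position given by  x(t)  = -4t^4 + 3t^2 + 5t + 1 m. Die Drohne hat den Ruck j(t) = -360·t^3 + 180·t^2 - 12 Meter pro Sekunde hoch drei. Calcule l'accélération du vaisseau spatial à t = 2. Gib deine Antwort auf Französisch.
En partant de la position x(t) = -4·t^4 + 3·t^2 + 5·t + 1, nous prenons 2 dérivées. En prenant d/dt de x(t), nous trouvons v(t) = -16·t^3 + 6·t + 5. La dérivée de la vitesse donne l'accélération: a(t) = 6 - 48·t^2. En utilisant a(t) = 6 - 48·t^2 et en substituant t = 2, nous trouvons a = -186.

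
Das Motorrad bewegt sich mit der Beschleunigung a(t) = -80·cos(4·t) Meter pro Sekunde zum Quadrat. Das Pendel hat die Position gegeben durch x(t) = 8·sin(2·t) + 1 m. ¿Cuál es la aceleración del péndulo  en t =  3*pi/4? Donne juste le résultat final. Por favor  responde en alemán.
Die Beschleunigung bei t = 3*pi/4 ist a = 32.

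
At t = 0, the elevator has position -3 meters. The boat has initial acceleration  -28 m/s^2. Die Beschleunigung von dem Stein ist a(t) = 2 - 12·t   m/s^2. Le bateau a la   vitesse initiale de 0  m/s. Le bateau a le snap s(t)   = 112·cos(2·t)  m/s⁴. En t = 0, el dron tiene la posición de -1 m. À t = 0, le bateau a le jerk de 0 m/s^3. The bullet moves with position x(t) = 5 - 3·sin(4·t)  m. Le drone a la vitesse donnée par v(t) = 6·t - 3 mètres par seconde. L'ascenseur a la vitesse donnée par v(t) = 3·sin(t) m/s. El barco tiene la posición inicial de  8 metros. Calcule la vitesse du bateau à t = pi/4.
Pour résoudre ceci, nous devons prendre 3 primitives de notre équation du snap s(t) = 112·cos(2·t). En intégrant le snap et en utilisant la condition initiale j(0) = 0, nous obtenons j(t) = 56·sin(2·t). En intégrant le jerk et en utilisant la condition initiale a(0) = -28, nous obtenons a(t) = -28·cos(2·t). La primitive de l'accélération est la vitesse. En utilisant v(0) = 0, nous obtenons v(t) = -14·sin(2·t). De l'équation de la vitesse v(t) = -14·sin(2·t), nous substituons t = pi/4 pour obtenir v = -14.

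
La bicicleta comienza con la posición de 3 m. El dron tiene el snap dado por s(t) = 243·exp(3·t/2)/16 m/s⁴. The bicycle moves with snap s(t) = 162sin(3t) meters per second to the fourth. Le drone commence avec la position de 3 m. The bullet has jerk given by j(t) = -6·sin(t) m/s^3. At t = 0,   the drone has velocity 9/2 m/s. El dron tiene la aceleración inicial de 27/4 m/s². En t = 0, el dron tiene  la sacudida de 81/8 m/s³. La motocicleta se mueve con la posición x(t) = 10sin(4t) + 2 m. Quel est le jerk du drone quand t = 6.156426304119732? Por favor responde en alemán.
Wir müssen unsere Gleichung für den Snap s(t) = 243·exp(3·t/2)/16 1-mal integrieren. Die Stammfunktion von dem Snap, mit j(0) = 81/8, ergibt den Ruck: j(t) = 81·exp(3·t/2)/8. Wir haben den Ruck j(t) = 81·exp(3·t/2)/8. Durch Einsetzen von t = 6.156426304119732: j(6.156426304119732) = 103740.417167057.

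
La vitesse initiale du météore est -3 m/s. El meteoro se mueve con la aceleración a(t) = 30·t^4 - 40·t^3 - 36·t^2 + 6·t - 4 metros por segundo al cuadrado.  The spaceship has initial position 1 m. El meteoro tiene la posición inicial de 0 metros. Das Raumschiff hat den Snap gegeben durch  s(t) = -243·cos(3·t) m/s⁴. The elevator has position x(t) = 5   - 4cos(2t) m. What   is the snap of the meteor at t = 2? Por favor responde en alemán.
Ausgehend von der Beschleunigung a(t) = 30·t^4 - 40·t^3 - 36·t^2 + 6·t - 4, nehmen wir 2 Ableitungen. Die Ableitung von der Beschleunigung ergibt den Ruck: j(t) = 120·t^3 - 120·t^2 - 72·t + 6. Durch Ableiten von dem Ruck erhalten wir den Snap: s(t) = 360·t^2 - 240·t - 72. Aus der Gleichung für den Snap s(t) = 360·t^2 - 240·t - 72, setzen wir t = 2 ein und erhalten s = 888.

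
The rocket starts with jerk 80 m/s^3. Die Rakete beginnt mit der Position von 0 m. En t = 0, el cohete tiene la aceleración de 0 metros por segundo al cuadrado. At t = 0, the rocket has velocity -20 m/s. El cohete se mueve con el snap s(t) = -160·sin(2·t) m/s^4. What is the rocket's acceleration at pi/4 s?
We need to integrate our snap equation s(t) = -160·sin(2·t) 2 times. Finding the antiderivative of s(t) and using j(0) = 80: j(t) = 80·cos(2·t). The antiderivative of jerk, with a(0) = 0, gives acceleration: a(t) = 40·sin(2·t). From the given acceleration equation a(t) = 40·sin(2·t), we substitute t = pi/4 to get a = 40.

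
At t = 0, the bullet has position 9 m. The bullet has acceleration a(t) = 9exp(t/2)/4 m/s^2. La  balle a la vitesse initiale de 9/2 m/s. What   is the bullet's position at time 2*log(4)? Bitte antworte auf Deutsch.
Wir müssen unsere Gleichung für die Beschleunigung a(t) = 9·exp(t/2)/4 2-mal integrieren. Die Stammfunktion von der Beschleunigung ist die Geschwindigkeit. Mit v(0) = 9/2 erhalten wir v(t) = 9·exp(t/2)/2. Die Stammfunktion von der Geschwindigkeit, mit x(0) = 9, ergibt die Position: x(t) = 9·exp(t/2). Mit x(t) = 9·exp(t/2) und Einsetzen von t = 2*log(4), finden wir x = 36.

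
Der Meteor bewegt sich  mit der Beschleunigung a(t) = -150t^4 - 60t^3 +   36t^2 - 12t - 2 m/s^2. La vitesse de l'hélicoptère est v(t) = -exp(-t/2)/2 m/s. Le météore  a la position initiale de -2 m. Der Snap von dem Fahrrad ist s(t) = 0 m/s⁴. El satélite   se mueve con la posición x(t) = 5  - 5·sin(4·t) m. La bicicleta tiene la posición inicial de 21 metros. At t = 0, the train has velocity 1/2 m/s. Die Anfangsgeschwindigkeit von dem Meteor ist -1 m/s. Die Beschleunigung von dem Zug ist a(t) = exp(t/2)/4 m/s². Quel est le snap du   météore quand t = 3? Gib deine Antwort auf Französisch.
Nous devons dériver notre équation de l'accélération a(t) = -150·t^4 - 60·t^3 + 36·t^2 - 12·t - 2 2 fois. La dérivée de l'accélération donne le jerk: j(t) = -600·t^3 - 180·t^2 + 72·t - 12. En dérivant le jerk, nous obtenons le snap: s(t) = -1800·t^2 - 360·t + 72. De l'équation du snap s(t) = -1800·t^2 - 360·t + 72, nous substituons t = 3 pour obtenir s = -17208.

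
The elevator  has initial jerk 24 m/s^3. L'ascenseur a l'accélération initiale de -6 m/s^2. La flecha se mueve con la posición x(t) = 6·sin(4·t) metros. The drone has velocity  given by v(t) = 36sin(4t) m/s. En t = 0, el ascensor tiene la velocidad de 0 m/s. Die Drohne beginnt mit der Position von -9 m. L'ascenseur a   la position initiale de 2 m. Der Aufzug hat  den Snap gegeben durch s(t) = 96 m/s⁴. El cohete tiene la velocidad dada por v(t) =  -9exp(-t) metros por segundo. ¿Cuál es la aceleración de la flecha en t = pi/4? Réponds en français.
Nous devons dériver notre équation de la position x(t) = 6·sin(4·t) 2 fois. En dérivant la position, nous obtenons la vitesse: v(t) = 24·cos(4·t). La dérivée de la vitesse donne l'accélération: a(t) = -96·sin(4·t). En utilisant a(t) = -96·sin(4·t) et en substituant t = pi/4, nous trouvons a = 0.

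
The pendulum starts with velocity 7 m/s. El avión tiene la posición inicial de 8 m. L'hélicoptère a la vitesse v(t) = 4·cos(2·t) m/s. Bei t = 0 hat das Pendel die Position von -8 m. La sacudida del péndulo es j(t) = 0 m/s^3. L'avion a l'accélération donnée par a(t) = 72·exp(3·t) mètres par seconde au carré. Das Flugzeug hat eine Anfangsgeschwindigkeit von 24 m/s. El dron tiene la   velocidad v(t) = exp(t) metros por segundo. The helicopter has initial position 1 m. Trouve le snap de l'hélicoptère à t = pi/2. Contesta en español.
Partiendo de la velocidad v(t) = 4·cos(2·t), tomamos 3 derivadas. Tomando d/dt de v(t), encontramos a(t) = -8·sin(2·t). Derivando la aceleración, obtenemos la sacudida: j(t) = -16·cos(2·t). Tomando d/dt de j(t), encontramos s(t) = 32·sin(2·t). De la ecuación del snap s(t) = 32·sin(2·t), sustituimos t = pi/2 para obtener s = 0.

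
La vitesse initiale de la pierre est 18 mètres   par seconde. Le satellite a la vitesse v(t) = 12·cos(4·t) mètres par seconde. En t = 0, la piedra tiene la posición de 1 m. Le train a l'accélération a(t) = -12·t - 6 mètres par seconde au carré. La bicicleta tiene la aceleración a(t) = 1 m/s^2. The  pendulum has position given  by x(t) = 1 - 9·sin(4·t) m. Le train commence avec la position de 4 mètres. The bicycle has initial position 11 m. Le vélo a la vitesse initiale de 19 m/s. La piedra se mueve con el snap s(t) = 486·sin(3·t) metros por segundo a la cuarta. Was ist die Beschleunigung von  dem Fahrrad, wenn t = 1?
Mit a(t) = 1 und Einsetzen von t = 1, finden wir a = 1.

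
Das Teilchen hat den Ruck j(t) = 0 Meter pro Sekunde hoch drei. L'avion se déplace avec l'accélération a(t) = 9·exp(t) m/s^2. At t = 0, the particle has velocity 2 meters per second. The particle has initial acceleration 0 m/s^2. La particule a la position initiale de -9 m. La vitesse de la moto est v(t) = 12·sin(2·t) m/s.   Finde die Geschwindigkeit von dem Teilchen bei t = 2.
Um dies zu lösen, müssen wir 2 Stammfunktionen unserer Gleichung für den Ruck j(t) = 0 finden. Die Stammfunktion von dem Ruck, mit a(0) = 0, ergibt die Beschleunigung: a(t) = 0. Mit ∫a(t)dt und Anwendung von v(0) = 2, finden wir v(t) = 2. Wir haben die Geschwindigkeit v(t) = 2. Durch Einsetzen von t = 2: v(2) = 2.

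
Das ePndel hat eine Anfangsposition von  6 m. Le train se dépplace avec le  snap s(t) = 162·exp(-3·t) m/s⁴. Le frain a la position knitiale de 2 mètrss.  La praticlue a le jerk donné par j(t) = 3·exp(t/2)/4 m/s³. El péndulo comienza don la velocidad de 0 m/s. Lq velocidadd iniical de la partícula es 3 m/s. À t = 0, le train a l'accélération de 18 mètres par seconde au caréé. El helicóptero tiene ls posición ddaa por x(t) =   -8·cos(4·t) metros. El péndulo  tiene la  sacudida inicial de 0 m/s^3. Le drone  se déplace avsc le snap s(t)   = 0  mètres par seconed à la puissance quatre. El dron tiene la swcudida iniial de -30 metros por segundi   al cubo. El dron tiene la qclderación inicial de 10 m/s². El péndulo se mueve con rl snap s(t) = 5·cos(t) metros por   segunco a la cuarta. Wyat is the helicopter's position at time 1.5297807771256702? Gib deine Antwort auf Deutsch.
Mit x(t) = -8·cos(4·t) und Einsetzen von t = 1.5297807771256702, finden wir x = -7.89257566091038.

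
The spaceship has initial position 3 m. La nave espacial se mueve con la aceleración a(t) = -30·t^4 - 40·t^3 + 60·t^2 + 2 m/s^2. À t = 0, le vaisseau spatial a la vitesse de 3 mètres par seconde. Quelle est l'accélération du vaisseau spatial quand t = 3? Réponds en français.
De l'équation de l'accélération a(t) = -30·t^4 - 40·t^3 + 60·t^2 + 2, nous substituons t = 3 pour obtenir a = -2968.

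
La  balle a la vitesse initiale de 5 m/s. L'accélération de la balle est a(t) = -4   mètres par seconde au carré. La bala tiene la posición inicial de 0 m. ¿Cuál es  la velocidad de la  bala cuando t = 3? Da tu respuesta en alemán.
Wir müssen unsere Gleichung für die Beschleunigung a(t) = -4 1-mal integrieren. Die Stammfunktion von der Beschleunigung, mit v(0) = 5, ergibt die Geschwindigkeit: v(t) = 5 - 4·t. Mit v(t) = 5 - 4·t und Einsetzen von t = 3, finden wir v = -7.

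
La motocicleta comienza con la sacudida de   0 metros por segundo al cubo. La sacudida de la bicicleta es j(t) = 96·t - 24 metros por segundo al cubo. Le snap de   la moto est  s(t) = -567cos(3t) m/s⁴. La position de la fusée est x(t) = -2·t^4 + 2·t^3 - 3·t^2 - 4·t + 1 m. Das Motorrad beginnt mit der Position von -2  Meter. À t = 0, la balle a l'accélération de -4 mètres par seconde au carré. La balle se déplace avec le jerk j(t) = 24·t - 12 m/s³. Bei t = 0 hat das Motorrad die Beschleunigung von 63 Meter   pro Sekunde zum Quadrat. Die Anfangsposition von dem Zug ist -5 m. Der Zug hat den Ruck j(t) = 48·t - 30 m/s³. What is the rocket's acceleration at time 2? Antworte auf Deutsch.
Ausgehend von der Position x(t) = -2·t^4 + 2·t^3 - 3·t^2 - 4·t + 1, nehmen wir 2 Ableitungen. Mit d/dt von x(t) finden wir v(t) = -8·t^3 + 6·t^2 - 6·t - 4. Die Ableitung von der Geschwindigkeit ergibt die Beschleunigung: a(t) = -24·t^2 + 12·t - 6. Wir haben die Beschleunigung a(t) = -24·t^2 + 12·t - 6. Durch Einsetzen von t = 2: a(2) = -78.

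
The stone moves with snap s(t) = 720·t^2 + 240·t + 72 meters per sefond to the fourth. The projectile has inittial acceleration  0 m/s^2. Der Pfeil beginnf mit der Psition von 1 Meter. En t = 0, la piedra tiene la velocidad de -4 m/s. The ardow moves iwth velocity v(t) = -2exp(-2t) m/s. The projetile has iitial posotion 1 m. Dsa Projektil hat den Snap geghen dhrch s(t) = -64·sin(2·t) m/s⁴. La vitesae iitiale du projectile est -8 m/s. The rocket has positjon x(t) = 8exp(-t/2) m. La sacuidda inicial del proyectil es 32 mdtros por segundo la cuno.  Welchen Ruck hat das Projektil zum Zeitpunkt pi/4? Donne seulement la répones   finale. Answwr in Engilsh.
At t = pi/4, j = 0.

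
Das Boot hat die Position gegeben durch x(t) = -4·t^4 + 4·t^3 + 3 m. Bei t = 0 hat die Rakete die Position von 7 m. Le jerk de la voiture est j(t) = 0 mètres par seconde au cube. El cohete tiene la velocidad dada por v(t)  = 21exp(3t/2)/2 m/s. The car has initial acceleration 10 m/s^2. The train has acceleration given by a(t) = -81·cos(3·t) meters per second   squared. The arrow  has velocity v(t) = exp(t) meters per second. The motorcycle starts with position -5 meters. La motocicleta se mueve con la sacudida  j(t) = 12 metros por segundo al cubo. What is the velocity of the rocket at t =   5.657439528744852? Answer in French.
Nous avons la vitesse v(t) = 21·exp(3·t/2)/2. En substituant t = 5.657439528744852: v(5.657439528744852) = 50895.7422781615.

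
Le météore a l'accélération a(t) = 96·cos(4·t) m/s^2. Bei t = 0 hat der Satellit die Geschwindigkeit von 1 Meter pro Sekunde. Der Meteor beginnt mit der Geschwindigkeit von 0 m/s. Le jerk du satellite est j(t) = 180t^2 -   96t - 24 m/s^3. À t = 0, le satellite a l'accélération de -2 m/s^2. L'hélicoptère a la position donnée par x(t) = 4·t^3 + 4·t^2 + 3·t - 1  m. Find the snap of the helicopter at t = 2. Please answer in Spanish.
Partiendo de la posición x(t) = 4·t^3 + 4·t^2 + 3·t - 1, tomamos 4 derivadas. Derivando la posición, obtenemos la velocidad: v(t) = 12·t^2 + 8·t + 3. Tomando d/dt de v(t), encontramos a(t) = 24·t + 8. Derivando la aceleración, obtenemos la sacudida: j(t) = 24. Tomando d/dt de j(t), encontramos s(t) = 0. Tenemos el snap s(t) = 0. Sustituyendo t = 2: s(2) = 0.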